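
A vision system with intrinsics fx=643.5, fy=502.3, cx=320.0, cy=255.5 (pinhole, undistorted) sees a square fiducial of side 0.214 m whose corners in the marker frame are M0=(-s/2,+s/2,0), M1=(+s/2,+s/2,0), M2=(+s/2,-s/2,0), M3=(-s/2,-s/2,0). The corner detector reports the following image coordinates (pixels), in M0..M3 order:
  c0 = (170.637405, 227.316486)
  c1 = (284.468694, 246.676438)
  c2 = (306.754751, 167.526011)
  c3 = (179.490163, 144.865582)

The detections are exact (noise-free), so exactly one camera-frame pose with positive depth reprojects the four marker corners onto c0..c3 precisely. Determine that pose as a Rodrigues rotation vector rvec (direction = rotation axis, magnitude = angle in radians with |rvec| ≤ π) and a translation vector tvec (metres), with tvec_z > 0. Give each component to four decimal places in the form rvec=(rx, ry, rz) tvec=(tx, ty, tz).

Intrinsics K: fx=643.5, fy=502.3, cx=320.0, cy=255.5
Marker side s = 0.214 m; corners in marker frame (Z=0):
  M0 = (-0.1070, +0.1070, 0)
  M1 = (+0.1070, +0.1070, 0)
  M2 = (+0.1070, -0.1070, 0)
  M3 = (-0.1070, -0.1070, 0)
Detected image corners:
  c0 = (170.637405, 227.316486) px
  c1 = (284.468694, 246.676438) px
  c2 = (306.754751, 167.526011) px
  c3 = (179.490163, 144.865582) px
Planar DLT: solve 8×8 A·h = b for H (H[2,2]=1):
  H  [+574.16674 +51.24328 +235.24437]
  H  [+108.29447 +481.26437 +198.93743]
  H  [+0.05367 +0.52766 +1.00000]
B = K⁻¹H; ‖b₁‖=0.887436, ‖b₂‖=0.887436; λ = 2/(‖b₁‖+‖b₂‖) = 1.126842, sign → tz>0 ⇒ λ=+1.126842
r₁ = λ·B[:,0] = (+0.97536,+0.21218,+0.06048); r₂ = λ·B[:,1] = (-0.20594,+0.77721,+0.59459)
r₃ = r₁×r₂ = (+0.07916,-0.59239,+0.80175); SVD([r₁ r₂ r₃]) → R = UVᵀ:
  R  [+0.97536 -0.20594 +0.07916]
  R  [+0.21218 +0.77721 -0.59239]
  R  [+0.06048 +0.59459 +0.80175]
t = (-0.14842, -0.12689, +1.12684) m
tr R = 2.554320; θ = arccos((tr R − 1)/2) = 0.680656 rad = 38.999°
axis k = ((R−Rᵀ)₃₂, (R−Rᵀ)₁₃, (R−Rᵀ)₂₁) / (2 sinθ) = (+0.943088, +0.014840, +0.332213)
rvec = θ·k = (+0.641919, +0.010101, +0.226123)

rvec=(0.6419, 0.0101, 0.2261) tvec=(-0.1484, -0.1269, 1.1268)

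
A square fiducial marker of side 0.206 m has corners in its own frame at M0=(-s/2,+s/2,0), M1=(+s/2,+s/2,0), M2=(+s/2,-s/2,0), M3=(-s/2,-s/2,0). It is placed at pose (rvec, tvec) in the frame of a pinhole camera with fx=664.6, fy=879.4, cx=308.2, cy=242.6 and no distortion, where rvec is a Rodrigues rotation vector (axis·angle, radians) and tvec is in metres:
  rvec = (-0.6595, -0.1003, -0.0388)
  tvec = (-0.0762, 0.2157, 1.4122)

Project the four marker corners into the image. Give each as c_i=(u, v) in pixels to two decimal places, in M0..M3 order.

c0=(222.98, 438.03) c1=(324.43, 434.37) c2=(316.81, 321.87) c3=(223.95, 323.55)

Intrinsics K: fx=664.6, fy=879.4, cx=308.2, cy=242.6
Marker side s = 0.206 m; corners in marker frame (Z=0):
  M0 = (-0.1030, +0.1030, 0)
  M1 = (+0.1030, +0.1030, 0)
  M2 = (+0.1030, -0.1030, 0)
  M3 = (-0.1030, -0.1030, 0)
rvec = (-0.6595, -0.1003, -0.0388), |rvec| = θ = 0.66821 rad = 38.286°
Rodrigues: sinθ=0.61958, 1−cosθ=0.21507; R = I + sinθ·[k]× + (1−cosθ)·[k]×²:
    [+0.99443 +0.06784 -0.08068]
    [-0.00411 +0.78978 +0.61338]
    [+0.10533 -0.60963 +0.78566]
t = (-0.0762, 0.2157, 1.4122) m
M0: Pc = R·M0+t = (-0.17164, +0.29747, +1.33856); u = 664.6·(-0.17164)/1.33856 + 308.2 = 222.9806, v = 879.4·(+0.29747)/1.33856 + 242.6 = 438.0309
M1: Pc = R·M1+t = (+0.03321, +0.29662, +1.36026); u = 664.6·(+0.03321)/1.36026 + 308.2 = 324.4276, v = 879.4·(+0.29662)/1.36026 + 242.6 = 434.3656
M2: Pc = R·M2+t = (+0.01924, +0.13393, +1.48584); u = 664.6·(+0.01924)/1.48584 + 308.2 = 316.8054, v = 879.4·(+0.13393)/1.48584 + 242.6 = 321.8664
M3: Pc = R·M3+t = (-0.18561, +0.13478, +1.46414); u = 664.6·(-0.18561)/1.46414 + 308.2 = 223.9468, v = 879.4·(+0.13478)/1.46414 + 242.6 = 323.5502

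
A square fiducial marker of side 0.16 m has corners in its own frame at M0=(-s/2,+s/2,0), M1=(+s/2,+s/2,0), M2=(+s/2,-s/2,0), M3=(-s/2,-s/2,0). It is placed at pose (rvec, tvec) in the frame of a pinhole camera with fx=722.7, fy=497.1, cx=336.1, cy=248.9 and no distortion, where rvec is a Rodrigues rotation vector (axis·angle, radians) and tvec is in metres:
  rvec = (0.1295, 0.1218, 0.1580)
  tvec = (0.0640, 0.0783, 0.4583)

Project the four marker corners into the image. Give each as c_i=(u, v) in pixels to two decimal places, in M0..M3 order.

c0=(296.34, 398.07) c1=(540.94, 432.19) c2=(590.46, 263.76) c3=(332.10, 234.53)

Intrinsics K: fx=722.7, fy=497.1, cx=336.1, cy=248.9
Marker side s = 0.16 m; corners in marker frame (Z=0):
  M0 = (-0.0800, +0.0800, 0)
  M1 = (+0.0800, +0.0800, 0)
  M2 = (+0.0800, -0.0800, 0)
  M3 = (-0.0800, -0.0800, 0)
rvec = (0.1295, 0.1218, 0.1580), |rvec| = θ = 0.23784 rad = 13.627°
Rodrigues: sinθ=0.23561, 1−cosθ=0.02815; R = I + sinθ·[k]× + (1−cosθ)·[k]×²:
    [+0.98019 -0.14867 +0.13084]
    [+0.16436 +0.97923 -0.11871]
    [-0.11047 +0.13786 +0.98427]
t = (0.0640, 0.0783, 0.4583) m
M0: Pc = R·M0+t = (-0.02631, +0.14349, +0.47817); u = 722.7·(-0.02631)/0.47817 + 336.1 = 296.3370, v = 497.1·(+0.14349)/0.47817 + 248.9 = 398.0710
M1: Pc = R·M1+t = (+0.13052, +0.16979, +0.46049); u = 722.7·(+0.13052)/0.46049 + 336.1 = 540.9433, v = 497.1·(+0.16979)/0.46049 + 248.9 = 432.1857
M2: Pc = R·M2+t = (+0.15431, +0.01311, +0.43843); u = 722.7·(+0.15431)/0.43843 + 336.1 = 590.4577, v = 497.1·(+0.01311)/0.43843 + 248.9 = 263.7650
M3: Pc = R·M3+t = (-0.00252, -0.01319, +0.45611); u = 722.7·(-0.00252)/0.45611 + 336.1 = 332.1034, v = 497.1·(-0.01319)/0.45611 + 248.9 = 234.5272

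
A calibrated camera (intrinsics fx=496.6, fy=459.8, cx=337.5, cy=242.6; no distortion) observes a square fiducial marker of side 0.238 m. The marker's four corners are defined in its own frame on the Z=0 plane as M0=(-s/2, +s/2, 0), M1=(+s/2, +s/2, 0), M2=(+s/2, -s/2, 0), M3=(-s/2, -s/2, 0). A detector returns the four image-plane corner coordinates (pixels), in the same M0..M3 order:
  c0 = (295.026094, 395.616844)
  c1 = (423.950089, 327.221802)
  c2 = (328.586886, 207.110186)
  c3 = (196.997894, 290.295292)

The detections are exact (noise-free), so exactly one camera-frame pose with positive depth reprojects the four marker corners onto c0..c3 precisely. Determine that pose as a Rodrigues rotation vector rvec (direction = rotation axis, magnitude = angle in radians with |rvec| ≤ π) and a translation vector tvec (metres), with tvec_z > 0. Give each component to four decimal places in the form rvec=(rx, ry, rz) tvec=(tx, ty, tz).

Intrinsics K: fx=496.6, fy=459.8, cx=337.5, cy=242.6
Marker side s = 0.238 m; corners in marker frame (Z=0):
  M0 = (-0.1190, +0.1190, 0)
  M1 = (+0.1190, +0.1190, 0)
  M2 = (+0.1190, -0.1190, 0)
  M3 = (-0.1190, -0.1190, 0)
Detected image corners:
  c0 = (295.026094, 395.616844) px
  c1 = (423.950089, 327.221802) px
  c2 = (328.586886, 207.110186) px
  c3 = (196.997894, 290.295292) px
Planar DLT: solve 8×8 A·h = b for H (H[2,2]=1):
  H  [+444.64893 +509.28752 +310.48947]
  H  [-417.65013 +573.15737 +308.76106]
  H  [-0.32920 +0.33035 +1.00000]
B = K⁻¹H; ‖b₁‖=1.378582, ‖b₂‖=1.378582; λ = 2/(‖b₁‖+‖b₂‖) = 0.725383, sign → tz>0 ⇒ λ=+0.725383
r₁ = λ·B[:,0] = (+0.81179,-0.53289,-0.23880); r₂ = λ·B[:,1] = (+0.58106,+0.77778,+0.23963)
r₃ = r₁×r₂ = (+0.05804,-0.33328,+0.94104); SVD([r₁ r₂ r₃]) → R = UVᵀ:
  R  [+0.81179 +0.58106 +0.05804]
  R  [-0.53289 +0.77778 -0.33328]
  R  [-0.23880 +0.23963 +0.94104]
t = (-0.03945, +0.10438, +0.72538) m
tr R = 2.530613; θ = arccos((tr R − 1)/2) = 0.699279 rad = 40.066°
axis k = ((R−Rᵀ)₃₂, (R−Rᵀ)₁₃, (R−Rᵀ)₂₁) / (2 sinθ) = (+0.445035, +0.230579, -0.865319)
rvec = θ·k = (+0.311204, +0.161239, -0.605100)

rvec=(0.3112, 0.1612, -0.6051) tvec=(-0.0395, 0.1044, 0.7254)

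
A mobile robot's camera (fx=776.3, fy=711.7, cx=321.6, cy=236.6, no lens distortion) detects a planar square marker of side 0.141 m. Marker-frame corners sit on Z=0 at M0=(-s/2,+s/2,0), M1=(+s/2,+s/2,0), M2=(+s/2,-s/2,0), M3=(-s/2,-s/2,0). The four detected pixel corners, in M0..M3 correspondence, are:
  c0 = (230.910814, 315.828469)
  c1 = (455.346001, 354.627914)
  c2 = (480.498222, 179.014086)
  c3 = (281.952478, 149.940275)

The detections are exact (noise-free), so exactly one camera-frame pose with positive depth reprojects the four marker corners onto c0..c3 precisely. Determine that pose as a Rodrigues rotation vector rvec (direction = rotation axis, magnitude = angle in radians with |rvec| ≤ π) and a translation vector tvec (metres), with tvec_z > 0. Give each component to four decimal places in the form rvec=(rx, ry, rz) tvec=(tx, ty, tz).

Intrinsics K: fx=776.3, fy=711.7, cx=321.6, cy=236.6
Marker side s = 0.141 m; corners in marker frame (Z=0):
  M0 = (-0.0705, +0.0705, 0)
  M1 = (+0.0705, +0.0705, 0)
  M2 = (+0.0705, -0.0705, 0)
  M3 = (-0.0705, -0.0705, 0)
Detected image corners:
  c0 = (230.910814, 315.828469) px
  c1 = (455.346001, 354.627914) px
  c2 = (480.498222, 179.014086) px
  c3 = (281.952478, 149.940275) px
Planar DLT: solve 8×8 A·h = b for H (H[2,2]=1):
  H  [+1413.13960 -600.64929 +361.73131]
  H  [+182.65753 +983.48328 +244.11762]
  H  [-0.22341 -0.90843 +1.00000]
B = K⁻¹H; ‖b₁‖=1.954129, ‖b₂‖=1.954129; λ = 2/(‖b₁‖+‖b₂‖) = 0.511737, sign → tz>0 ⇒ λ=+0.511737
r₁ = λ·B[:,0] = (+0.97890,+0.16934,-0.11433); r₂ = λ·B[:,1] = (-0.20336,+0.86170,-0.46488)
r₃ = r₁×r₂ = (+0.01979,+0.47832,+0.87796); SVD([r₁ r₂ r₃]) → R = UVᵀ:
  R  [+0.97890 -0.20336 +0.01979]
  R  [+0.16934 +0.86170 +0.47832]
  R  [-0.11433 -0.46488 +0.87796]
t = (+0.02645, +0.00541, +0.51174) m
tr R = 2.718570; θ = arccos((tr R − 1)/2) = 0.536926 rad = 30.764°
axis k = ((R−Rᵀ)₃₂, (R−Rᵀ)₁₃, (R−Rᵀ)₂₁) / (2 sinθ) = (-0.921996, +0.131102, +0.364329)
rvec = θ·k = (-0.495044, +0.070392, +0.195618)

rvec=(-0.4950, 0.0704, 0.1956) tvec=(0.0265, 0.0054, 0.5117)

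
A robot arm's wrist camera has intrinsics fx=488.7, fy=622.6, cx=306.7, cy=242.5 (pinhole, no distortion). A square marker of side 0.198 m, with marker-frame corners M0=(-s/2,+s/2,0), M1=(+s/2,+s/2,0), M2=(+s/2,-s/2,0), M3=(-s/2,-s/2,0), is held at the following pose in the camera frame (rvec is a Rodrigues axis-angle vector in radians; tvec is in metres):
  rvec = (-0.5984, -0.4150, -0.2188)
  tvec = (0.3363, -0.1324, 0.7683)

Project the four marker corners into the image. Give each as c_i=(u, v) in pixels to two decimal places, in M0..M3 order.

Intrinsics K: fx=488.7, fy=622.6, cx=306.7, cy=242.5
Marker side s = 0.198 m; corners in marker frame (Z=0):
  M0 = (-0.0990, +0.0990, 0)
  M1 = (+0.0990, +0.0990, 0)
  M2 = (+0.0990, -0.0990, 0)
  M3 = (-0.0990, -0.0990, 0)
rvec = (-0.5984, -0.4150, -0.2188), |rvec| = θ = 0.76038 rad = 43.567°
Rodrigues: sinθ=0.68920, 1−cosθ=0.27543; R = I + sinθ·[k]× + (1−cosθ)·[k]×²:
    [+0.89515 +0.31662 -0.31378]
    [-0.08002 +0.80662 +0.58564]
    [+0.43852 -0.49913 +0.74738]
t = (0.3363, -0.1324, 0.7683) m
M0: Pc = R·M0+t = (+0.27902, -0.04462, +0.67547); u = 488.7·(+0.27902)/0.67547 + 306.7 = 508.5726, v = 622.6·(-0.04462)/0.67547 + 242.5 = 201.3696
M1: Pc = R·M1+t = (+0.45627, -0.06047, +0.76230); u = 488.7·(+0.45627)/0.76230 + 306.7 = 599.2052, v = 622.6·(-0.06047)/0.76230 + 242.5 = 193.1144
M2: Pc = R·M2+t = (+0.39358, -0.22018, +0.86113); u = 488.7·(+0.39358)/0.86113 + 306.7 = 530.0586, v = 622.6·(-0.22018)/0.86113 + 242.5 = 83.3110
M3: Pc = R·M3+t = (+0.21633, -0.20433, +0.77430); u = 488.7·(+0.21633)/0.77430 + 306.7 = 443.2400, v = 622.6·(-0.20433)/0.77430 + 242.5 = 78.1995

c0=(508.57, 201.37) c1=(599.21, 193.11) c2=(530.06, 83.31) c3=(443.24, 78.20)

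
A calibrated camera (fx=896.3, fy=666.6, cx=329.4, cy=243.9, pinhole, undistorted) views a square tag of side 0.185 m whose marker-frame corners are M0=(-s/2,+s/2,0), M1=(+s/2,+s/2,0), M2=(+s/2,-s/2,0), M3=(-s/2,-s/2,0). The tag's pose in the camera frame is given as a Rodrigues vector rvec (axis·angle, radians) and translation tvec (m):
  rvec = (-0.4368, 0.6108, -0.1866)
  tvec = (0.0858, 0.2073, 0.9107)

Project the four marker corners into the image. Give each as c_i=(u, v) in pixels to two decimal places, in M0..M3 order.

Intrinsics K: fx=896.3, fy=666.6, cx=329.4, cy=243.9
Marker side s = 0.185 m; corners in marker frame (Z=0):
  M0 = (-0.0925, +0.0925, 0)
  M1 = (+0.0925, +0.0925, 0)
  M2 = (+0.0925, -0.0925, 0)
  M3 = (-0.0925, -0.0925, 0)
rvec = (-0.4368, 0.6108, -0.1866), |rvec| = θ = 0.77375 rad = 44.333°
Rodrigues: sinθ=0.69882, 1−cosθ=0.28471; R = I + sinθ·[k]× + (1−cosθ)·[k]×²:
    [+0.80603 +0.04166 +0.59041]
    [-0.29540 +0.89271 +0.34030]
    [-0.51289 -0.44870 +0.73185]
t = (0.0858, 0.2073, 0.9107) m
M0: Pc = R·M0+t = (+0.01510, +0.31720, +0.91664); u = 896.3·(+0.01510)/0.91664 + 329.4 = 344.1608, v = 666.6·(+0.31720)/0.91664 + 243.9 = 474.5756
M1: Pc = R·M1+t = (+0.16421, +0.26255, +0.82175); u = 896.3·(+0.16421)/0.82175 + 329.4 = 508.5073, v = 666.6·(+0.26255)/0.82175 + 243.9 = 456.8793
M2: Pc = R·M2+t = (+0.15650, +0.09740, +0.90476); u = 896.3·(+0.15650)/0.90476 + 329.4 = 484.4405, v = 666.6·(+0.09740)/0.90476 + 243.9 = 315.6607
M3: Pc = R·M3+t = (+0.00739, +0.15205, +0.99965); u = 896.3·(+0.00739)/0.99965 + 329.4 = 336.0255, v = 666.6·(+0.15205)/0.99965 + 243.9 = 345.2918

c0=(344.16, 474.58) c1=(508.51, 456.88) c2=(484.44, 315.66) c3=(336.03, 345.29)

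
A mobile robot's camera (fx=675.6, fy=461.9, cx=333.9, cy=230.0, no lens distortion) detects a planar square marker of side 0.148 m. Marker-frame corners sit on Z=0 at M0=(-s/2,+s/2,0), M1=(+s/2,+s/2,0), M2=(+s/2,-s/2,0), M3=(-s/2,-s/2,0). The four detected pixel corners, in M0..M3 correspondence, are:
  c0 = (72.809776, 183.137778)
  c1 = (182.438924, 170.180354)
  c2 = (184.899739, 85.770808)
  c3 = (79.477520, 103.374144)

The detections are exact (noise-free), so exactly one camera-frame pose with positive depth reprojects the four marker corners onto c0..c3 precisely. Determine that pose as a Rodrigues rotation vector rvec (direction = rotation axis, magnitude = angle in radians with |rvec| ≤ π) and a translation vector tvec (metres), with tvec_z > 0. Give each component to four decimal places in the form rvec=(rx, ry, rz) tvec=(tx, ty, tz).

Intrinsics K: fx=675.6, fy=461.9, cx=333.9, cy=230.0
Marker side s = 0.148 m; corners in marker frame (Z=0):
  M0 = (-0.0740, +0.0740, 0)
  M1 = (+0.0740, +0.0740, 0)
  M2 = (+0.0740, -0.0740, 0)
  M3 = (-0.0740, -0.0740, 0)
Detected image corners:
  c0 = (72.809776, 183.137778) px
  c1 = (182.438924, 170.180354) px
  c2 = (184.899739, 85.770808) px
  c3 = (79.477520, 103.374144) px
Planar DLT: solve 8×8 A·h = b for H (H[2,2]=1):
  H  [+669.70971 -68.03810 +128.22337]
  H  [-162.57593 +515.77827 +135.00275]
  H  [-0.43506 -0.28283 +1.00000]
B = K⁻¹H; ‖b₁‖=1.289481, ‖b₂‖=1.289481; λ = 2/(‖b₁‖+‖b₂‖) = 0.775506, sign → tz>0 ⇒ λ=+0.775506
r₁ = λ·B[:,0] = (+0.93549,-0.10495,-0.33740); r₂ = λ·B[:,1] = (+0.03030,+0.97518,-0.21933)
r₃ = r₁×r₂ = (+0.35204,+0.19496,+0.91545); SVD([r₁ r₂ r₃]) → R = UVᵀ:
  R  [+0.93549 +0.03030 +0.35204]
  R  [-0.10495 +0.97518 +0.19496]
  R  [-0.33740 -0.21933 +0.91545]
t = (-0.23609, -0.15950, +0.77551) m
tr R = 2.826129; θ = arccos((tr R − 1)/2) = 0.420060 rad = 24.068°
axis k = ((R−Rᵀ)₃₂, (R−Rᵀ)₁₃, (R−Rᵀ)₂₁) / (2 sinθ) = (-0.507942, +0.845279, -0.165827)
rvec = θ·k = (-0.213366, +0.355068, -0.069657)

rvec=(-0.2134, 0.3551, -0.0697) tvec=(-0.2361, -0.1595, 0.7755)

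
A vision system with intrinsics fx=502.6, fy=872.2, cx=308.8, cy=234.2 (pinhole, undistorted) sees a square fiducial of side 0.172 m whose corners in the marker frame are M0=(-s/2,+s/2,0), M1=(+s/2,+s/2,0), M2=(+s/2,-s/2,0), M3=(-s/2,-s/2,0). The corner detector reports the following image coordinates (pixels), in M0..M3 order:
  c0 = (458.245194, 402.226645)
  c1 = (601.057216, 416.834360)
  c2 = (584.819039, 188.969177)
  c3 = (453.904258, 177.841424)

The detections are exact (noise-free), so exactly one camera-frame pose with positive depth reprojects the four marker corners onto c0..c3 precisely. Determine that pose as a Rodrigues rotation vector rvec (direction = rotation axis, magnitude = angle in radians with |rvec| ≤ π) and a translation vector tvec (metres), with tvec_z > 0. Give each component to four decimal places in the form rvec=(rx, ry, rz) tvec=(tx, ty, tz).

Intrinsics K: fx=502.6, fy=872.2, cx=308.8, cy=234.2
Marker side s = 0.172 m; corners in marker frame (Z=0):
  M0 = (-0.0860, +0.0860, 0)
  M1 = (+0.0860, +0.0860, 0)
  M2 = (+0.0860, -0.0860, 0)
  M3 = (-0.0860, -0.0860, 0)
Detected image corners:
  c0 = (458.245194, 402.226645) px
  c1 = (601.057216, 416.834360) px
  c2 = (584.819039, 188.969177) px
  c3 = (453.904258, 177.841424) px
Planar DLT: solve 8×8 A·h = b for H (H[2,2]=1):
  H  [+762.24597 -203.03656 +523.92600]
  H  [+56.29950 +1166.15419 +291.56459]
  H  [-0.06098 -0.50081 +1.00000]
B = K⁻¹H; ‖b₁‖=1.557369, ‖b₂‖=1.557369; λ = 2/(‖b₁‖+‖b₂‖) = 0.642109, sign → tz>0 ⇒ λ=+0.642109
r₁ = λ·B[:,0] = (+0.99788,+0.05196,-0.03915); r₂ = λ·B[:,1] = (-0.06182,+0.94486,-0.32157)
r₃ = r₁×r₂ = (+0.02028,+0.32331,+0.94607); SVD([r₁ r₂ r₃]) → R = UVᵀ:
  R  [+0.99788 -0.06182 +0.02028]
  R  [+0.05196 +0.94486 +0.32331]
  R  [-0.03915 -0.32157 +0.94607]
t = (+0.27484, +0.04223, +0.64211) m
tr R = 2.888820; θ = arccos((tr R − 1)/2) = 0.335001 rad = 19.194°
axis k = ((R−Rᵀ)₃₂, (R−Rᵀ)₁₃, (R−Rᵀ)₂₁) / (2 sinθ) = (-0.980759, +0.090394, +0.173035)
rvec = θ·k = (-0.328555, +0.030282, +0.057967)

rvec=(-0.3286, 0.0303, 0.0580) tvec=(0.2748, 0.0422, 0.6421)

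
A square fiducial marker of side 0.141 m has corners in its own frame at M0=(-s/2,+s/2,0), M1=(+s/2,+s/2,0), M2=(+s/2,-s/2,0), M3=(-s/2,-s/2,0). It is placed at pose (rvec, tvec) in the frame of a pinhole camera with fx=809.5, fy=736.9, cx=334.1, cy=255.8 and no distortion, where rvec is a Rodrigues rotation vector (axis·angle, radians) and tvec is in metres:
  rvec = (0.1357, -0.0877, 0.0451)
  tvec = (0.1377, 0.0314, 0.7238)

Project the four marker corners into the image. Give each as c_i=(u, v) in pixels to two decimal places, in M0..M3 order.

c0=(405.34, 355.60) c1=(557.70, 359.35) c2=(571.57, 219.37) c3=(415.42, 213.00)

Intrinsics K: fx=809.5, fy=736.9, cx=334.1, cy=255.8
Marker side s = 0.141 m; corners in marker frame (Z=0):
  M0 = (-0.0705, +0.0705, 0)
  M1 = (+0.0705, +0.0705, 0)
  M2 = (+0.0705, -0.0705, 0)
  M3 = (-0.0705, -0.0705, 0)
rvec = (0.1357, -0.0877, 0.0451), |rvec| = θ = 0.16775 rad = 9.611°
Rodrigues: sinθ=0.16696, 1−cosθ=0.01404; R = I + sinθ·[k]× + (1−cosθ)·[k]×²:
    [+0.99515 -0.05083 -0.08424]
    [+0.03895 +0.98980 -0.13704]
    [+0.09034 +0.13309 +0.98698]
t = (0.1377, 0.0314, 0.7238) m
M0: Pc = R·M0+t = (+0.06396, +0.09843, +0.72681); u = 809.5·(+0.06396)/0.72681 + 334.1 = 405.3351, v = 736.9·(+0.09843)/0.72681 + 255.8 = 355.6007
M1: Pc = R·M1+t = (+0.20427, +0.10393, +0.73955); u = 809.5·(+0.20427)/0.73955 + 334.1 = 557.6954, v = 736.9·(+0.10393)/0.73955 + 255.8 = 359.3543
M2: Pc = R·M2+t = (+0.21144, -0.03563, +0.72079); u = 809.5·(+0.21144)/0.72079 + 334.1 = 571.5652, v = 736.9·(-0.03563)/0.72079 + 255.8 = 219.3686
M3: Pc = R·M3+t = (+0.07113, -0.04113, +0.70805); u = 809.5·(+0.07113)/0.70805 + 334.1 = 415.4163, v = 736.9·(-0.04113)/0.70805 + 255.8 = 212.9971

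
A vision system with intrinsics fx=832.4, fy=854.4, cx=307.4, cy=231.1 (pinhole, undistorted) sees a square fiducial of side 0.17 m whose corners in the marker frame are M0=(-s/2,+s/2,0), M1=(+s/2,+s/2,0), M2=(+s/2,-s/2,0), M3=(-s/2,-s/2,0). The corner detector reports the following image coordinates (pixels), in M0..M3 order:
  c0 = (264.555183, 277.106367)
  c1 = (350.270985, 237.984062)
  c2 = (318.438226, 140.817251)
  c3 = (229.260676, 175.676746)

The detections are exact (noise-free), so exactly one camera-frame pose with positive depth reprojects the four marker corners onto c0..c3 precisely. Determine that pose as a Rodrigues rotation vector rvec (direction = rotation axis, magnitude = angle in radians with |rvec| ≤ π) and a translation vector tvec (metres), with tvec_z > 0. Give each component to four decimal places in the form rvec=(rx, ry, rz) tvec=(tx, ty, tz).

Intrinsics K: fx=832.4, fy=854.4, cx=307.4, cy=231.1
Marker side s = 0.17 m; corners in marker frame (Z=0):
  M0 = (-0.0850, +0.0850, 0)
  M1 = (+0.0850, +0.0850, 0)
  M2 = (+0.0850, -0.0850, 0)
  M3 = (-0.0850, -0.0850, 0)
Detected image corners:
  c0 = (264.555183, 277.106367) px
  c1 = (350.270985, 237.984062) px
  c2 = (318.438226, 140.817251) px
  c3 = (229.260676, 175.676746) px
Planar DLT: solve 8×8 A·h = b for H (H[2,2]=1):
  H  [+600.55788 +231.74248 +291.90409]
  H  [-156.01011 +608.51694 +207.93138]
  H  [+0.29683 +0.11894 +1.00000]
B = K⁻¹H; ‖b₁‖=0.729101, ‖b₂‖=0.729101; λ = 2/(‖b₁‖+‖b₂‖) = 1.371551, sign → tz>0 ⇒ λ=+1.371551
r₁ = λ·B[:,0] = (+0.83920,-0.36056,+0.40712); r₂ = λ·B[:,1] = (+0.32160,+0.93272,+0.16313)
r₃ = r₁×r₂ = (-0.43854,-0.00596,+0.89869); SVD([r₁ r₂ r₃]) → R = UVᵀ:
  R  [+0.83920 +0.32160 -0.43854]
  R  [-0.36056 +0.93272 -0.00596]
  R  [+0.40712 +0.16313 +0.89869]
t = (-0.02553, -0.03719, +1.37155) m
tr R = 2.670604; θ = arccos((tr R − 1)/2) = 0.582115 rad = 33.353°
axis k = ((R−Rᵀ)₃₂, (R−Rᵀ)₁₃, (R−Rᵀ)₂₁) / (2 sinθ) = (+0.153776, -0.769077, -0.620382)
rvec = θ·k = (+0.089515, -0.447691, -0.361133)

rvec=(0.0895, -0.4477, -0.3611) tvec=(-0.0255, -0.0372, 1.3716)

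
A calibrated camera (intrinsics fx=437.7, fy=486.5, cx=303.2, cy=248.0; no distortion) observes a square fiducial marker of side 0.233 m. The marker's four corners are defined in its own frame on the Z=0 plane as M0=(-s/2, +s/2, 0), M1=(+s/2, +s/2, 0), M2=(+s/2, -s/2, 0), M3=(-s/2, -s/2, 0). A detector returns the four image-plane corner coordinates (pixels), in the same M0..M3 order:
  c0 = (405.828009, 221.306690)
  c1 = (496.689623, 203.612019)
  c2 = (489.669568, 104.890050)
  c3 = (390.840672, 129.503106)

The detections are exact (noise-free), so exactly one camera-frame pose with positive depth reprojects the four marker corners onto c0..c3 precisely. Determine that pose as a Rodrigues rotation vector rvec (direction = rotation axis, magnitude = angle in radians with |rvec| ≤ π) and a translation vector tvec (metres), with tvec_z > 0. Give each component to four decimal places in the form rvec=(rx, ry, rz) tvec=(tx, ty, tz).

rvec=(0.4803, 0.2107, -0.2249) tvec=(0.3609, -0.1852, 1.1159)

Intrinsics K: fx=437.7, fy=486.5, cx=303.2, cy=248.0
Marker side s = 0.233 m; corners in marker frame (Z=0):
  M0 = (-0.1165, +0.1165, 0)
  M1 = (+0.1165, +0.1165, 0)
  M2 = (+0.1165, -0.1165, 0)
  M3 = (-0.1165, -0.1165, 0)
Detected image corners:
  c0 = (405.828009, 221.306690) px
  c1 = (496.689623, 203.612019) px
  c2 = (489.669568, 104.890050) px
  c3 = (390.840672, 129.503106) px
Planar DLT: solve 8×8 A·h = b for H (H[2,2]=1):
  H  [+305.63172 +220.06190 +444.75727]
  H  [-127.34107 +472.20586 +167.25219]
  H  [-0.22582 +0.38673 +1.00000]
B = K⁻¹H; ‖b₁‖=0.896100, ‖b₂‖=0.896100; λ = 2/(‖b₁‖+‖b₂‖) = 1.115947, sign → tz>0 ⇒ λ=+1.115947
r₁ = λ·B[:,0] = (+0.95379,-0.16364,-0.25200); r₂ = λ·B[:,1] = (+0.26211,+0.86316,+0.43157)
r₃ = r₁×r₂ = (+0.14689,-0.47768,+0.86617); SVD([r₁ r₂ r₃]) → R = UVᵀ:
  R  [+0.95379 +0.26211 +0.14689]
  R  [-0.16364 +0.86316 -0.47768]
  R  [-0.25200 +0.43157 +0.86617]
t = (+0.36091, -0.18522, +1.11595) m
tr R = 2.683122; θ = arccos((tr R − 1)/2) = 0.570630 rad = 32.695°
axis k = ((R−Rᵀ)₃₂, (R−Rᵀ)₁₃, (R−Rᵀ)₂₁) / (2 sinθ) = (+0.841638, +0.369235, -0.394095)
rvec = θ·k = (+0.480264, +0.210697, -0.224883)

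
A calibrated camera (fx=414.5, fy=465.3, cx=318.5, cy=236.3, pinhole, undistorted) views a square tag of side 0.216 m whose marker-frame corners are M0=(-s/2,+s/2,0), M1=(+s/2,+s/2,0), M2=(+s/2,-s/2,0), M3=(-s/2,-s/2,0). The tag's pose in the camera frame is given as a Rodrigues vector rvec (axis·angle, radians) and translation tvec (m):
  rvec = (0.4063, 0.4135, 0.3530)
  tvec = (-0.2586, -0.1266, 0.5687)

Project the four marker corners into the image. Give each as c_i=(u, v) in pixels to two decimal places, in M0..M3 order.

c0=(77.86, 180.78) c1=(181.65, 244.55) c2=(199.75, 68.45) c3=(75.72, 15.11)

Intrinsics K: fx=414.5, fy=465.3, cx=318.5, cy=236.3
Marker side s = 0.216 m; corners in marker frame (Z=0):
  M0 = (-0.1080, +0.1080, 0)
  M1 = (+0.1080, +0.1080, 0)
  M2 = (+0.1080, -0.1080, 0)
  M3 = (-0.1080, -0.1080, 0)
rvec = (0.4063, 0.4135, 0.3530), |rvec| = θ = 0.67873 rad = 38.888°
Rodrigues: sinθ=0.62780, 1−cosθ=0.22163; R = I + sinθ·[k]× + (1−cosθ)·[k]×²:
    [+0.85779 -0.24569 +0.45148]
    [+0.40734 +0.86063 -0.30559]
    [-0.31347 +0.44604 +0.83832]
t = (-0.2586, -0.1266, 0.5687) m
M0: Pc = R·M0+t = (-0.37778, -0.07764, +0.65073); u = 414.5·(-0.37778)/0.65073 + 318.5 = 77.8646, v = 465.3·(-0.07764)/0.65073 + 236.3 = 180.7805
M1: Pc = R·M1+t = (-0.19249, +0.01034, +0.58302); u = 414.5·(-0.19249)/0.58302 + 318.5 = 181.6459, v = 465.3·(+0.01034)/0.58302 + 236.3 = 244.5531
M2: Pc = R·M2+t = (-0.13942, -0.17556, +0.48667); u = 414.5·(-0.13942)/0.48667 + 318.5 = 199.7521, v = 465.3·(-0.17556)/0.48667 + 236.3 = 68.4543
M3: Pc = R·M3+t = (-0.32471, -0.26354, +0.55438); u = 414.5·(-0.32471)/0.55438 + 318.5 = 75.7235, v = 465.3·(-0.26354)/0.55438 + 236.3 = 15.1070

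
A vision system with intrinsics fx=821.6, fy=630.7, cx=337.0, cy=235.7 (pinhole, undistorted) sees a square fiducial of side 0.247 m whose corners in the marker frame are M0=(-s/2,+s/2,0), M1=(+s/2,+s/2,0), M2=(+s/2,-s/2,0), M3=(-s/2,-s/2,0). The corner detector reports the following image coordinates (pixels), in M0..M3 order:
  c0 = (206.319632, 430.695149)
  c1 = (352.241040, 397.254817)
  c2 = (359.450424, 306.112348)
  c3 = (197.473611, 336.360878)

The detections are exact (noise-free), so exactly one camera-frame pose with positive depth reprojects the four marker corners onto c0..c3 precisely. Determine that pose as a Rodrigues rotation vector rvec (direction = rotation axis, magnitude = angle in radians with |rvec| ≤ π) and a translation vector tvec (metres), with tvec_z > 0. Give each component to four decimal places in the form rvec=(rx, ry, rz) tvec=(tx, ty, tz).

Intrinsics K: fx=821.6, fy=630.7, cx=337.0, cy=235.7
Marker side s = 0.247 m; corners in marker frame (Z=0):
  M0 = (-0.1235, +0.1235, 0)
  M1 = (+0.1235, +0.1235, 0)
  M2 = (+0.1235, -0.1235, 0)
  M3 = (-0.1235, -0.1235, 0)
Detected image corners:
  c0 = (206.319632, 430.695149) px
  c1 = (352.241040, 397.254817) px
  c2 = (359.450424, 306.112348) px
  c3 = (197.473611, 336.360878) px
Planar DLT: solve 8×8 A·h = b for H (H[2,2]=1):
  H  [+700.73279 +119.50041 +281.59041]
  H  [-24.93124 +529.89146 +369.45701]
  H  [+0.28381 +0.42072 +1.00000]
B = K⁻¹H; ‖b₁‖=0.802585, ‖b₂‖=0.802585; λ = 2/(‖b₁‖+‖b₂‖) = 1.245974, sign → tz>0 ⇒ λ=+1.245974
r₁ = λ·B[:,0] = (+0.91763,-0.18140,+0.35362); r₂ = λ·B[:,1] = (-0.03379,+0.85092,+0.52421)
r₃ = r₁×r₂ = (-0.39599,-0.49298,+0.77470); SVD([r₁ r₂ r₃]) → R = UVᵀ:
  R  [+0.91763 -0.03379 -0.39599]
  R  [-0.18140 +0.85092 -0.49298]
  R  [+0.35362 +0.52421 +0.77470]
t = (-0.08403, +0.26424, +1.24597) m
tr R = 2.543255; θ = arccos((tr R − 1)/2) = 0.689401 rad = 39.500°
axis k = ((R−Rᵀ)₃₂, (R−Rᵀ)₁₃, (R−Rᵀ)₂₁) / (2 sinθ) = (+0.799578, -0.589247, -0.116034)
rvec = θ·k = (+0.551229, -0.406227, -0.079994)

rvec=(0.5512, -0.4062, -0.0800) tvec=(-0.0840, 0.2642, 1.2460)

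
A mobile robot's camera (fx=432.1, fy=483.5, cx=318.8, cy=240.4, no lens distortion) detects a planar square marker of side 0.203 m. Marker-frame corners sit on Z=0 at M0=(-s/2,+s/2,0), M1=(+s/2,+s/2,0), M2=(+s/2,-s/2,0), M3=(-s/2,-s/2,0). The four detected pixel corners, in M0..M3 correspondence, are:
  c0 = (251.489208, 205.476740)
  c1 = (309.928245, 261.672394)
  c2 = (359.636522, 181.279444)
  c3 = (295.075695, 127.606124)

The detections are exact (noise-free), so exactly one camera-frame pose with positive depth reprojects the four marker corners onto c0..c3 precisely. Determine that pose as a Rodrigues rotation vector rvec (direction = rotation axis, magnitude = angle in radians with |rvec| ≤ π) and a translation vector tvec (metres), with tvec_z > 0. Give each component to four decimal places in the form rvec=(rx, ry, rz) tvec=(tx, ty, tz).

rvec=(0.1357, 0.4132, 0.6377) tvec=(-0.0386, -0.0977, 1.0196)

Intrinsics K: fx=432.1, fy=483.5, cx=318.8, cy=240.4
Marker side s = 0.203 m; corners in marker frame (Z=0):
  M0 = (-0.1015, +0.1015, 0)
  M1 = (+0.1015, +0.1015, 0)
  M2 = (+0.1015, -0.1015, 0)
  M3 = (-0.1015, -0.1015, 0)
Detected image corners:
  c0 = (251.489208, 205.476740) px
  c1 = (309.928245, 261.672394) px
  c2 = (359.636522, 181.279444) px
  c3 = (295.075695, 127.606124) px
Planar DLT: solve 8×8 A·h = b for H (H[2,2]=1):
  H  [+203.51402 -155.35194 +302.43967]
  H  [+207.54877 +436.78837 +194.07689]
  H  [-0.32585 +0.24320 +1.00000]
B = K⁻¹H; ‖b₁‖=0.980753, ‖b₂‖=0.980753; λ = 2/(‖b₁‖+‖b₂‖) = 1.019625, sign → tz>0 ⇒ λ=+1.019625
r₁ = λ·B[:,0] = (+0.72536,+0.60288,-0.33225); r₂ = λ·B[:,1] = (-0.54953,+0.79783,+0.24797)
r₃ = r₁×r₂ = (+0.41457,+0.00271,+0.91001); SVD([r₁ r₂ r₃]) → R = UVᵀ:
  R  [+0.72536 -0.54953 +0.41457]
  R  [+0.60288 +0.79783 +0.00271]
  R  [-0.33225 +0.24797 +0.91001]
t = (-0.03861, -0.09769, +1.01962) m
tr R = 2.433198; θ = arccos((tr R − 1)/2) = 0.771882 rad = 44.226°
axis k = ((R−Rᵀ)₃₂, (R−Rᵀ)₁₃, (R−Rᵀ)₂₁) / (2 sinθ) = (+0.175814, +0.535362, +0.826121)
rvec = θ·k = (+0.135708, +0.413237, +0.637668)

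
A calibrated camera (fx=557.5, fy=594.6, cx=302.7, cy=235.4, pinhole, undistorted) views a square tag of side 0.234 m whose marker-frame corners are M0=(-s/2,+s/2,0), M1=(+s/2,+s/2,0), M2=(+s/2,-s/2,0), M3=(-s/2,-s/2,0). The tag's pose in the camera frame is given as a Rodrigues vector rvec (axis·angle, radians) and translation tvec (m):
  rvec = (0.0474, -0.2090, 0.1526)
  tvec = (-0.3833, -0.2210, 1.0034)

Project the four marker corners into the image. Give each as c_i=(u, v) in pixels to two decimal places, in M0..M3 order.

c0=(10.66, 161.22) c1=(146.83, 184.44) c2=(165.57, 49.98) c3=(29.33, 19.81)

Intrinsics K: fx=557.5, fy=594.6, cx=302.7, cy=235.4
Marker side s = 0.234 m; corners in marker frame (Z=0):
  M0 = (-0.1170, +0.1170, 0)
  M1 = (+0.1170, +0.1170, 0)
  M2 = (+0.1170, -0.1170, 0)
  M3 = (-0.1170, -0.1170, 0)
rvec = (0.0474, -0.2090, 0.1526), |rvec| = θ = 0.26309 rad = 15.074°
Rodrigues: sinθ=0.26006, 1−cosθ=0.03441; R = I + sinθ·[k]× + (1−cosθ)·[k]×²:
    [+0.96671 -0.15577 -0.20300]
    [+0.14592 +0.98731 -0.06271]
    [+0.21019 +0.03100 +0.97717]
t = (-0.3833, -0.2210, 1.0034) m
M0: Pc = R·M0+t = (-0.51463, -0.12256, +0.98243); u = 557.5·(-0.51463)/0.98243 + 302.7 = 10.6639, v = 594.6·(-0.12256)/0.98243 + 235.4 = 161.2242
M1: Pc = R·M1+t = (-0.28842, -0.08841, +1.03162); u = 557.5·(-0.28842)/1.03162 + 302.7 = 146.8341, v = 594.6·(-0.08841)/1.03162 + 235.4 = 184.4413
M2: Pc = R·M2+t = (-0.25197, -0.31944, +1.02437); u = 557.5·(-0.25197)/1.02437 + 302.7 = 165.5681, v = 594.6·(-0.31944)/1.02437 + 235.4 = 49.9776
M3: Pc = R·M3+t = (-0.47818, -0.35359, +0.97518); u = 557.5·(-0.47818)/0.97518 + 302.7 = 29.3298, v = 594.6·(-0.35359)/0.97518 + 235.4 = 19.8058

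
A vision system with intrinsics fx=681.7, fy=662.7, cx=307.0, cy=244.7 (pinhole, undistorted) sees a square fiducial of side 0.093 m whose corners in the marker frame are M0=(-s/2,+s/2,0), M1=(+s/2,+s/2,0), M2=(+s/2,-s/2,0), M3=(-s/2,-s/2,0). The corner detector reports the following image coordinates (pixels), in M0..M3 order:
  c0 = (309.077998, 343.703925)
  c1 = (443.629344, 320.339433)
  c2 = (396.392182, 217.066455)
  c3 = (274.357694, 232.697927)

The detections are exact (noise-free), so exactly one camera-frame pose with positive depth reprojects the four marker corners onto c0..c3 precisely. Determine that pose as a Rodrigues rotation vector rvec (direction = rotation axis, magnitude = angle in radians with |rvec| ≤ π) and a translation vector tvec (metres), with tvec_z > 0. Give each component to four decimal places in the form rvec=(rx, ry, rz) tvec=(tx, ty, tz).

Intrinsics K: fx=681.7, fy=662.7, cx=307.0, cy=244.7
Marker side s = 0.093 m; corners in marker frame (Z=0):
  M0 = (-0.0465, +0.0465, 0)
  M1 = (+0.0465, +0.0465, 0)
  M2 = (+0.0465, -0.0465, 0)
  M3 = (-0.0465, -0.0465, 0)
Detected image corners:
  c0 = (309.077998, 343.703925) px
  c1 = (443.629344, 320.339433) px
  c2 = (396.392182, 217.066455) px
  c3 = (274.357694, 232.697927) px
Planar DLT: solve 8×8 A·h = b for H (H[2,2]=1):
  H  [+1572.46230 +6.16876 +356.34607]
  H  [-53.29340 +809.66164 +275.14795]
  H  [+0.55303 -1.22573 +1.00000]
B = K⁻¹H; ‖b₁‖=2.149574, ‖b₂‖=2.149574; λ = 2/(‖b₁‖+‖b₂‖) = 0.465209, sign → tz>0 ⇒ λ=+0.465209
r₁ = λ·B[:,0] = (+0.95722,-0.13241,+0.25727); r₂ = λ·B[:,1] = (+0.26101,+0.77893,-0.57022)
r₃ = r₁×r₂ = (-0.12490,+0.61298,+0.78017); SVD([r₁ r₂ r₃]) → R = UVᵀ:
  R  [+0.95722 +0.26101 -0.12490]
  R  [-0.13241 +0.77893 +0.61298]
  R  [+0.25727 -0.57022 +0.78017]
t = (+0.03367, +0.02137, +0.46521) m
tr R = 2.516316; θ = arccos((tr R − 1)/2) = 0.710313 rad = 40.698°
axis k = ((R−Rᵀ)₃₂, (R−Rᵀ)₁₃, (R−Rᵀ)₂₁) / (2 sinθ) = (-0.907261, -0.293044, -0.301665)
rvec = θ·k = (-0.644439, -0.208153, -0.214277)

rvec=(-0.6444, -0.2082, -0.2143) tvec=(0.0337, 0.0214, 0.4652)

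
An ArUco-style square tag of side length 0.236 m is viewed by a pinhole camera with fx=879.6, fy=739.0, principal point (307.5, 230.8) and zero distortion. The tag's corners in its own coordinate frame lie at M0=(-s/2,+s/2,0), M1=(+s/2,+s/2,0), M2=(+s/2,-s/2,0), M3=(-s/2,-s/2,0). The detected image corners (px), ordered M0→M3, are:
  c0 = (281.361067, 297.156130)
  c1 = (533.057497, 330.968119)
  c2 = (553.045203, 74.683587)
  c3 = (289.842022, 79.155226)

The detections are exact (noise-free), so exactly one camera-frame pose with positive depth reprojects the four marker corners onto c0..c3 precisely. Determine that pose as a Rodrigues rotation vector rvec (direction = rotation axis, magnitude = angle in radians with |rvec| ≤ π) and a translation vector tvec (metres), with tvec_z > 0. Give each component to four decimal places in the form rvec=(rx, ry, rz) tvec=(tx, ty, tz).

Intrinsics K: fx=879.6, fy=739.0, cx=307.5, cy=230.8
Marker side s = 0.236 m; corners in marker frame (Z=0):
  M0 = (-0.1180, +0.1180, 0)
  M1 = (+0.1180, +0.1180, 0)
  M2 = (+0.1180, -0.1180, 0)
  M3 = (-0.1180, -0.1180, 0)
Detected image corners:
  c0 = (281.361067, 297.156130) px
  c1 = (533.057497, 330.968119) px
  c2 = (553.045203, 74.683587) px
  c3 = (289.842022, 79.155226) px
Planar DLT: solve 8×8 A·h = b for H (H[2,2]=1):
  H  [+803.16069 +4.26302 +403.66717]
  H  [-71.94579 +1027.73410 +197.00398]
  H  [-0.69340 +0.15105 +1.00000]
B = K⁻¹H; ‖b₁‖=1.352849, ‖b₂‖=1.352849; λ = 2/(‖b₁‖+‖b₂‖) = 0.739181, sign → tz>0 ⇒ λ=+0.739181
r₁ = λ·B[:,0] = (+0.85413,+0.08811,-0.51255); r₂ = λ·B[:,1] = (-0.03545,+0.99311,+0.11165)
r₃ = r₁×r₂ = (+0.51886,-0.07720,+0.85137); SVD([r₁ r₂ r₃]) → R = UVᵀ:
  R  [+0.85413 -0.03545 +0.51886]
  R  [+0.08811 +0.99311 -0.07720]
  R  [-0.51255 +0.11165 +0.85137]
t = (+0.08082, -0.03380, +0.73918) m
tr R = 2.698610; θ = arccos((tr R − 1)/2) = 0.556129 rad = 31.864°
axis k = ((R−Rᵀ)₃₂, (R−Rᵀ)₁₃, (R−Rᵀ)₂₁) / (2 sinθ) = (+0.178865, +0.976888, +0.117031)
rvec = θ·k = (+0.099472, +0.543276, +0.065085)

rvec=(0.0995, 0.5433, 0.0651) tvec=(0.0808, -0.0338, 0.7392)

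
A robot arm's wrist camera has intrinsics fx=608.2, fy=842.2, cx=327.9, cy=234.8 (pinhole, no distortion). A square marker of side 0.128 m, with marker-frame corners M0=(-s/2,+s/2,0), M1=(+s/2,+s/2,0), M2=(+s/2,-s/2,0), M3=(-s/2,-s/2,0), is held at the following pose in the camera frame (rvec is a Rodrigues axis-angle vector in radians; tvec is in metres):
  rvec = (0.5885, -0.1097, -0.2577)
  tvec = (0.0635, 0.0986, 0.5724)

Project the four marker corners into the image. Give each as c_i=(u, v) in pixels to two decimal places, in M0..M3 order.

Intrinsics K: fx=608.2, fy=842.2, cx=327.9, cy=234.8
Marker side s = 0.128 m; corners in marker frame (Z=0):
  M0 = (-0.0640, +0.0640, 0)
  M1 = (+0.0640, +0.0640, 0)
  M2 = (+0.0640, -0.0640, 0)
  M3 = (-0.0640, -0.0640, 0)
rvec = (0.5885, -0.1097, -0.2577), |rvec| = θ = 0.65175 rad = 37.342°
Rodrigues: sinθ=0.60658, 1−cosθ=0.20498; R = I + sinθ·[k]× + (1−cosθ)·[k]×²:
    [+0.96215 +0.20869 -0.17528]
    [-0.27099 +0.80083 -0.53407]
    [+0.02892 +0.56135 +0.82707]
t = (0.0635, 0.0986, 0.5724) m
M0: Pc = R·M0+t = (+0.01528, +0.16720, +0.60648); u = 608.2·(+0.01528)/0.60648 + 327.9 = 343.2220, v = 842.2·(+0.16720)/0.60648 + 234.8 = 466.9824
M1: Pc = R·M1+t = (+0.13843, +0.13251, +0.61018); u = 608.2·(+0.13843)/0.61018 + 327.9 = 465.8848, v = 842.2·(+0.13251)/0.61018 + 234.8 = 417.6972
M2: Pc = R·M2+t = (+0.11172, +0.03000, +0.53832); u = 608.2·(+0.11172)/0.53832 + 327.9 = 454.1233, v = 842.2·(+0.03000)/0.53832 + 234.8 = 281.7397
M3: Pc = R·M3+t = (-0.01143, +0.06469, +0.53462); u = 608.2·(-0.01143)/0.53462 + 327.9 = 314.8931, v = 842.2·(+0.06469)/0.53462 + 234.8 = 336.7076

c0=(343.22, 466.98) c1=(465.88, 417.70) c2=(454.12, 281.74) c3=(314.89, 336.71)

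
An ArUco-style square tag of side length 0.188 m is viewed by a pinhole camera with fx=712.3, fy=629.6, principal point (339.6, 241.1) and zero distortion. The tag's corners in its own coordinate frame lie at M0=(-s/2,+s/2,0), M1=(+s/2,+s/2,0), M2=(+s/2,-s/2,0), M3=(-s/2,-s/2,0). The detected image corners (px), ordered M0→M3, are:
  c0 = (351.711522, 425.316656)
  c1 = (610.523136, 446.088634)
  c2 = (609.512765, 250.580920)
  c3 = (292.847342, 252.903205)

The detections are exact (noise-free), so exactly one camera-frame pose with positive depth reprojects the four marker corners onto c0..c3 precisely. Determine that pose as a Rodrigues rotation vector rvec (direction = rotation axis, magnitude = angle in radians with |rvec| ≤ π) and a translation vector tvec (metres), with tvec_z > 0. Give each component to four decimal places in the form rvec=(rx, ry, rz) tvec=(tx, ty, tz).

Intrinsics K: fx=712.3, fy=629.6, cx=339.6, cy=241.1
Marker side s = 0.188 m; corners in marker frame (Z=0):
  M0 = (-0.0940, +0.0940, 0)
  M1 = (+0.0940, +0.0940, 0)
  M2 = (+0.0940, -0.0940, 0)
  M3 = (-0.0940, -0.0940, 0)
Detected image corners:
  c0 = (351.711522, 425.316656) px
  c1 = (610.523136, 446.088634) px
  c2 = (609.512765, 250.580920) px
  c3 = (292.847342, 252.903205) px
Planar DLT: solve 8×8 A·h = b for H (H[2,2]=1):
  H  [+1175.92468 +703.44078 +457.95262]
  H  [-193.58031 +1367.86772 +353.30724]
  H  [-0.72518 +1.14494 +1.00000]
B = K⁻¹H; ‖b₁‖=2.124445, ‖b₂‖=2.124445; λ = 2/(‖b₁‖+‖b₂‖) = 0.470711, sign → tz>0 ⇒ λ=+0.470711
r₁ = λ·B[:,0] = (+0.93983,-0.01401,-0.34135); r₂ = λ·B[:,1] = (+0.20791,+0.81629,+0.53894)
r₃ = r₁×r₂ = (+0.27109,-0.57748,+0.77008); SVD([r₁ r₂ r₃]) → R = UVᵀ:
  R  [+0.93983 +0.20791 +0.27109]
  R  [-0.01401 +0.81629 -0.57748]
  R  [-0.34135 +0.53894 +0.77008]
t = (+0.07821, +0.08389, +0.47071) m
tr R = 2.526203; θ = arccos((tr R − 1)/2) = 0.702698 rad = 40.262°
axis k = ((R−Rᵀ)₃₂, (R−Rᵀ)₁₃, (R−Rᵀ)₂₁) / (2 sinθ) = (+0.863725, +0.473816, -0.171692)
rvec = θ·k = (+0.606938, +0.332950, -0.120648)

rvec=(0.6069, 0.3329, -0.1206) tvec=(0.0782, 0.0839, 0.4707)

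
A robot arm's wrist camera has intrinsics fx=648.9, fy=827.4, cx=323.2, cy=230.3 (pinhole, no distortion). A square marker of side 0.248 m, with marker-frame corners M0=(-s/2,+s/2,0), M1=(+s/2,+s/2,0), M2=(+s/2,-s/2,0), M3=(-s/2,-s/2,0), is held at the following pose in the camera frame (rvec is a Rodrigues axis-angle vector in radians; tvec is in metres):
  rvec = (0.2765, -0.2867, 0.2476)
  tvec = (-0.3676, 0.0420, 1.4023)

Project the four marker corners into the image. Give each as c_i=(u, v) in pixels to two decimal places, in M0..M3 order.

c0=(82.17, 309.23) c1=(196.57, 332.99) c2=(223.05, 201.67) c3=(105.25, 169.33)

Intrinsics K: fx=648.9, fy=827.4, cx=323.2, cy=230.3
Marker side s = 0.248 m; corners in marker frame (Z=0):
  M0 = (-0.1240, +0.1240, 0)
  M1 = (+0.1240, +0.1240, 0)
  M2 = (+0.1240, -0.1240, 0)
  M3 = (-0.1240, -0.1240, 0)
rvec = (0.2765, -0.2867, 0.2476), |rvec| = θ = 0.46899 rad = 26.871°
Rodrigues: sinθ=0.45199, 1−cosθ=0.10798; R = I + sinθ·[k]× + (1−cosθ)·[k]×²:
    [+0.92955 -0.27754 -0.24270]
    [+0.19971 +0.93237 -0.30132]
    [+0.30991 +0.23163 +0.92212]
t = (-0.3676, 0.0420, 1.4023) m
M0: Pc = R·M0+t = (-0.51728, +0.13285, +1.39259); u = 648.9·(-0.51728)/1.39259 + 323.2 = 82.1657, v = 827.4·(+0.13285)/1.39259 + 230.3 = 309.2324
M1: Pc = R·M1+t = (-0.28675, +0.18238, +1.46945); u = 648.9·(-0.28675)/1.46945 + 323.2 = 196.5731, v = 827.4·(+0.18238)/1.46945 + 230.3 = 332.9912
M2: Pc = R·M2+t = (-0.21792, -0.04885, +1.41201); u = 648.9·(-0.21792)/1.41201 + 323.2 = 223.0527, v = 827.4·(-0.04885)/1.41201 + 230.3 = 201.6748
M3: Pc = R·M3+t = (-0.44845, -0.09838, +1.33515); u = 648.9·(-0.44845)/1.33515 + 323.2 = 105.2474, v = 827.4·(-0.09838)/1.33515 + 230.3 = 169.3345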